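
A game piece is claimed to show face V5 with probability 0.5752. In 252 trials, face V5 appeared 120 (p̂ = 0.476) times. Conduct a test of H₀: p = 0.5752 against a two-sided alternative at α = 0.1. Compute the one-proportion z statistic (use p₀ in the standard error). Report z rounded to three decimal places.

z = -3.180

p̂ = 120/252 = 0.47619.
Standard error under H₀: √(0.5752×0.4248/252) = 0.03114.
z = (0.47619 − 0.5752)/0.03114 = -0.09901/0.03114 = -3.180.
Two-sided p-value ≈ 2·Φ(−3.180) = 0.0015, so at α = 0.1 we reject H₀.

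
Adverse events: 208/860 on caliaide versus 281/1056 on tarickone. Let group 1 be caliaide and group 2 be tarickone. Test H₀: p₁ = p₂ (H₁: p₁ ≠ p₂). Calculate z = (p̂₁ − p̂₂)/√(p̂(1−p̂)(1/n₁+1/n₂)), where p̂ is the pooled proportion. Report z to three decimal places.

z = -1.210

p̂₁ = 208/860 = 0.24186, p̂₂ = 281/1056 = 0.26610.
Pooled p̂ = (208+281)/(860+1056) = 489/1916 = 0.25522.
SE = √(p̂(1−p̂)(1/n₁+1/n₂)) = √(0.25522·0.74478·0.00210976) = √(0.000401028) = 0.02003.
z = (0.24186 − 0.26610)/0.02003 = -0.02424/0.02003 = -1.210.
Two-sided p-value ≈ 2·Φ(−1.210) = 0.2261.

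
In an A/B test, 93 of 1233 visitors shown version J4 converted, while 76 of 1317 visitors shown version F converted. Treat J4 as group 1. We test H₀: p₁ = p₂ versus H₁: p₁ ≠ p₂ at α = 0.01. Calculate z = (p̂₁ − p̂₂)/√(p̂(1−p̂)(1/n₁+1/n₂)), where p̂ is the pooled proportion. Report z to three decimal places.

z = 1.797

p̂₁ = 93/1233 ≈ 0.07543, p̂₂ = 76/1317 ≈ 0.05771.
Pooled p̂ = (93+76)/(1233+1317) = 169/2550 = 0.06627.
SE = √(0.0618822 × 0.00157033) = 0.00986.
z = (0.07543 − 0.05771)/0.00986 = 0.01772/0.00986 = 1.797.
Two-sided p-value ≈ 2·Φ(−1.797) = 0.0723. With α = 0.01, fail to reject H₀.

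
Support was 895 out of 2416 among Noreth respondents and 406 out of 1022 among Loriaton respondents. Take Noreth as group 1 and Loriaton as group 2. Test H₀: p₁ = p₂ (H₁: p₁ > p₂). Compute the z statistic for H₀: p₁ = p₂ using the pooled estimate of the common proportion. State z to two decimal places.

p̂₁ = 895/2416 = 0.37045, p̂₂ = 406/1022 = 0.39726.
Pooled p̂ = (895+406)/(2416+1022) = 1301/3438 = 0.37842.
SE = √(0.235218 × 0.00139238) = 0.01810.
z = (0.37045 − 0.39726)/0.01810 = -0.02681/0.01810 = -1.48.

z = -1.48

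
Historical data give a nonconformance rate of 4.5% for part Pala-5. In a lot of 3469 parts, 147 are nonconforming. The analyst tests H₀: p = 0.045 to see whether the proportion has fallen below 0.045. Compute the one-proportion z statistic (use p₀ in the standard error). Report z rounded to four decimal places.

z = -0.7457

p̂ = 147/3469 ≈ 0.042375.
Under H₀, SE = √(0.045·0.955/3469) = √(1.23883e-05) = 0.003520.
z = (0.042375 − 0.045)/0.003520 = -0.002625/0.003520 = -0.7457.
p-value = P(Z < -0.746) ≈ 0.2279.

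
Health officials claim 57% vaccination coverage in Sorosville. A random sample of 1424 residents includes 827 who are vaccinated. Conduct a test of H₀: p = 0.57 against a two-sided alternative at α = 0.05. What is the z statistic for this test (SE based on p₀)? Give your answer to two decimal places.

z = 0.82

p̂ = 827/1424 = 0.5808.
SE = √(p₀(1−p₀)/n) = √(0.2451/1424) = 0.0131.
z = (0.5808 − 0.57)/0.0131 = 0.0108/0.0131 = 0.82.
p-value = 2·P(Z > 0.820) ≈ 0.4122. With α = 0.05, fail to reject H₀.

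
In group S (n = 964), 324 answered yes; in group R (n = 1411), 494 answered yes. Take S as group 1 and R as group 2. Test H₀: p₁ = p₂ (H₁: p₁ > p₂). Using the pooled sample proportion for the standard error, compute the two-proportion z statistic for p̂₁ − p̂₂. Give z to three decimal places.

p̂₁ = 324/964 = 0.33610, p̂₂ = 494/1411 = 0.35011.
Pooled p̂ = (324+494)/(964+1411) = 818/2375 = 0.34442.
SE = √(p̂(1−p̂)(1/n₁+1/n₂)) = √(0.34442·0.65558·0.00174606) = √(0.000394252) = 0.01986.
z = (0.33610 − 0.35011)/0.01986 = -0.01401/0.01986 = -0.705.
p-value = P(Z > -0.705) ≈ 0.7597.

z = -0.705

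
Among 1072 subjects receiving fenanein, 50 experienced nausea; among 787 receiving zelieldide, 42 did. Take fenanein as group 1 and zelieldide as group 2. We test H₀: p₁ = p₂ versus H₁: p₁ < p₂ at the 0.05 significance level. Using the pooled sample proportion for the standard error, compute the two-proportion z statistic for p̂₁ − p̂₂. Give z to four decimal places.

p̂₁ = 50/1072 = 0.0466418, p̂₂ = 42/787 = 0.0533672.
Pooled p̂ = (50+42)/(1072+787) = 92/1859 = 0.0494890.
SE = √(0.0470398 × 0.00220348) = 0.0101809.
z = (0.0466418 − 0.0533672)/0.0101809 = -0.0067254/0.0101809 = -0.6606.
p-value = P(Z < -0.661) ≈ 0.2544. With α = 0.05, fail to reject H₀.

z = -0.6606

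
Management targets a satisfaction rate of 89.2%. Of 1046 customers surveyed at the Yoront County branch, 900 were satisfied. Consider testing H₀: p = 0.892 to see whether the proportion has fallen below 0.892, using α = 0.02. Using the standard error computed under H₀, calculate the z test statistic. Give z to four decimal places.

z = -3.2906

p̂ = 900/1046 ≈ 0.8604207.
Under H₀, SE = √(0.892·0.108/1046) = √(9.20994e-05) = 0.0095968.
z = (0.8604207 − 0.892)/0.0095968 = -0.0315793/0.0095968 = -3.2906.
p-value = P(Z < -3.291) ≈ 0.0005. With α = 0.02, reject H₀.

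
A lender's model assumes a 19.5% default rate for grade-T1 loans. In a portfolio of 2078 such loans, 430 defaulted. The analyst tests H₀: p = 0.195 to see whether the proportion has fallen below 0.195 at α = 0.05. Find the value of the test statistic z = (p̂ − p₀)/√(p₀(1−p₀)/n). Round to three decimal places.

z = 1.373

p̂ = 430/2078 = 0.20693.
Under H₀, SE = √(0.195·0.805/2078) = √(7.55414e-05) = 0.00869.
z = (0.20693 − 0.195)/0.00869 = 0.01193/0.00869 = 1.373.
p-value = P(Z < 1.373) ≈ 0.9151, so at α = 0.05 we fail to reject H₀.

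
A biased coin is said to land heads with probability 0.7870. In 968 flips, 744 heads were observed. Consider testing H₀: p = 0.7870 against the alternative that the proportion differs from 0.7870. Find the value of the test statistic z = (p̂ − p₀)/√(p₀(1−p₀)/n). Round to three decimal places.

z = -1.399

p̂ = 744/968 = 0.768595.
Standard error under H₀: √(0.787×0.213/968) = 0.013160.
z = (0.768595 − 0.787)/0.013160 = -0.018405/0.013160 = -1.399.
p-value = 2·P(Z > 1.399) ≈ 0.1619.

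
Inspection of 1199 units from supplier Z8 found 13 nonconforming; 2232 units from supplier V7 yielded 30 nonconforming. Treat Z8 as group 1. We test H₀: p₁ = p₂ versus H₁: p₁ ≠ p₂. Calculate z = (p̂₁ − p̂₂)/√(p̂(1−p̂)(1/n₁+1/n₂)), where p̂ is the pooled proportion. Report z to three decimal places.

p̂₁ = 13/1199 ≈ 0.0108424, p̂₂ = 30/2232 ≈ 0.0134409.
Pooled p̂ = (13+30)/(1199+2232) = 43/3431 = 0.0125328.
SE = √(p̂(1−p̂)(1/n₁+1/n₂)) = √(0.0125328·0.9874672·0.00128206) = √(1.58664e-05) = 0.0039833.
z = (0.0108424 − 0.0134409)/0.0039833 = -0.0025985/0.0039833 = -0.652.
p-value = 2·P(Z > 0.652) ≈ 0.5142.

z = -0.652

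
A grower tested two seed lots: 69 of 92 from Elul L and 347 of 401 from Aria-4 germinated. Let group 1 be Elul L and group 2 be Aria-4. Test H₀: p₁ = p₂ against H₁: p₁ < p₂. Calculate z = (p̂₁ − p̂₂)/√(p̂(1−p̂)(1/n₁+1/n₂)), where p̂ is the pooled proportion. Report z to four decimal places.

z = -2.7483

p̂₁ = 69/92 = 0.750000, p̂₂ = 347/401 = 0.865337.
Pooled p̂ = (69+347)/(92+401) = 416/493 = 0.843813.
SE = √(p̂(1−p̂)(1/n₁+1/n₂)) = √(0.843813·0.156187·0.0133633) = √(0.00176118) = 0.041966.
z = (0.750000 − 0.865337)/0.041966 = -0.115337/0.041966 = -2.7483.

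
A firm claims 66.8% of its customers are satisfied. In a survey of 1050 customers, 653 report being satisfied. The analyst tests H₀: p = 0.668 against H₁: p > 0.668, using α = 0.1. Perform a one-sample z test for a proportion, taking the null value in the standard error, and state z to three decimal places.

z = -3.172

p̂ = 653/1050 = 0.621905.
Under H₀, SE = √(0.668·0.332/1050) = √(0.000211215) = 0.014533.
z = (0.621905 − 0.668)/0.014533 = -0.046095/0.014533 = -3.172.
p-value = P(Z > -3.172) ≈ 0.9992, so at α = 0.1 we fail to reject H₀.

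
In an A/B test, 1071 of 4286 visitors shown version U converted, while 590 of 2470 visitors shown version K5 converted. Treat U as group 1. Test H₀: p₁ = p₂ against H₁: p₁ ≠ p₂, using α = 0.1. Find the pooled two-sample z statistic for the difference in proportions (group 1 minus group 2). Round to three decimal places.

z = 1.013

p̂₁ = 1071/4286 ≈ 0.249883, p̂₂ = 590/2470 ≈ 0.238866.
Pooled p̂ = (1071+590)/(4286+2470) = 1661/6756 = 0.245856.
SE = √(p̂(1−p̂)(1/n₁+1/n₂)) = √(0.245856·0.754144·0.000638176) = √(0.000118325) = 0.010878.
z = (0.249883 − 0.238866)/0.010878 = 0.011017/0.010878 = 1.013.
Two-sided p-value ≈ 2·Φ(−1.013) = 0.3112, so at α = 0.1 we fail to reject H₀.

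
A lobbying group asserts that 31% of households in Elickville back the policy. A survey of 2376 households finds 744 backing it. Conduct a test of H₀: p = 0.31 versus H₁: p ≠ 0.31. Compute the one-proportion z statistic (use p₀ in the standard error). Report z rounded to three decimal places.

z = 0.330

p̂ = 744/2376 = 0.31313.
Standard error under H₀: √(0.31×0.69/2376) = 0.00949.
z = (0.31313 − 0.31)/0.00949 = 0.00313/0.00949 = 0.330.
p-value = 2·P(Z > 0.330) ≈ 0.7414.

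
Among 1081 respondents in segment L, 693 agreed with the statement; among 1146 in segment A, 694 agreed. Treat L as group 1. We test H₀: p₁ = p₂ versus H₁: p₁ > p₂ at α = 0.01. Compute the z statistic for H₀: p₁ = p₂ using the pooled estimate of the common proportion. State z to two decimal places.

p̂₁ = 693/1081 = 0.64107, p̂₂ = 694/1146 = 0.60558.
Pooled p̂ = (693+694)/(1081+1146) = 1387/2227 = 0.62281.
SE = √(p̂(1−p̂)(1/n₁+1/n₂)) = √(0.62281·0.37719·0.00179767) = √(0.000422304) = 0.02055.
z = (0.64107 − 0.60558)/0.02055 = 0.03549/0.02055 = 1.73.
p-value = P(Z > 1.727) ≈ 0.0421, so at α = 0.01 we fail to reject H₀.

z = 1.73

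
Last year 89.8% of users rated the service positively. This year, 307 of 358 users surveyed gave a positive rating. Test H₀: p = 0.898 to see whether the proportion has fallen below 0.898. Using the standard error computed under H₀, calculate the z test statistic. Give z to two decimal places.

z = -2.53

p̂ = 307/358 ≈ 0.8575.
Under H₀, SE = √(0.898·0.102/358) = √(0.000255855) = 0.0160.
z = (0.8575 − 0.898)/0.0160 = -0.0405/0.0160 = -2.53.
p-value = P(Z < -2.529) ≈ 0.0057.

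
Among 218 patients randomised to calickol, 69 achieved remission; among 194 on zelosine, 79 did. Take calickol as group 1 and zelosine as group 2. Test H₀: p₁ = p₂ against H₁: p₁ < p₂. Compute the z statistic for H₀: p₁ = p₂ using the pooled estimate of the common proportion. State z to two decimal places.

p̂₁ = 69/218 ≈ 0.31651, p̂₂ = 79/194 ≈ 0.40722.
Pooled p̂ = (69+79)/(218+194) = 148/412 = 0.35922.
SE = √(p̂(1−p̂)(1/n₁+1/n₂)) = √(0.35922·0.64078·0.0097418) = √(0.00224239) = 0.04735.
z = (0.31651 − 0.40722)/0.04735 = -0.09071/0.04735 = -1.92.

z = -1.92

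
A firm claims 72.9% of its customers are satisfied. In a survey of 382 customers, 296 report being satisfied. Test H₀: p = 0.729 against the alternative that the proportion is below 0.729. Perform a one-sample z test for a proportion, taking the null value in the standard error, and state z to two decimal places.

z = 2.02

p̂ = 296/382 ≈ 0.7749.
Under H₀, SE = √(0.729·0.271/382) = √(0.00051717) = 0.0227.
z = (0.7749 − 0.729)/0.0227 = 0.0459/0.0227 = 2.02.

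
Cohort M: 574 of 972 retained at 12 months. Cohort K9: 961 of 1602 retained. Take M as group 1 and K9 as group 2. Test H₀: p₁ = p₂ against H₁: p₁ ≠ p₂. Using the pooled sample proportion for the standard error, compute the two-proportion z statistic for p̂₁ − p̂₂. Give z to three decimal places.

p̂₁ = 574/972 = 0.590535, p̂₂ = 961/1602 = 0.599875.
Pooled p̂ = (574+961)/(972+1602) = 1535/2574 = 0.596348.
SE = √(0.240717 × 0.00165303) = 0.019948.
z = (0.590535 − 0.599875)/0.019948 = -0.009340/0.019948 = -0.468.

z = -0.468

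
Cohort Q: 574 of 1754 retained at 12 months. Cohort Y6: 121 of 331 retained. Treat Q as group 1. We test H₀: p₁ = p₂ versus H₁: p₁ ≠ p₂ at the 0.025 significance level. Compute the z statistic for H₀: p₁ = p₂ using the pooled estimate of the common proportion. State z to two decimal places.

p̂₁ = 574/1754 ≈ 0.3273, p̂₂ = 121/331 ≈ 0.3656.
Pooled p̂ = (574+121)/(1754+331) = 695/2085 = 0.3333.
SE = √(p̂(1−p̂)(1/n₁+1/n₂)) = √(0.3333·0.6667·0.00359127) = √(0.000798061) = 0.0282.
z = (0.3273 − 0.3656)/0.0282 = -0.0383/0.0282 = -1.36.
p-value = 2·P(Z > 1.356) ≈ 0.1751; since p > α = 0.025, fail to reject H₀.

z = -1.36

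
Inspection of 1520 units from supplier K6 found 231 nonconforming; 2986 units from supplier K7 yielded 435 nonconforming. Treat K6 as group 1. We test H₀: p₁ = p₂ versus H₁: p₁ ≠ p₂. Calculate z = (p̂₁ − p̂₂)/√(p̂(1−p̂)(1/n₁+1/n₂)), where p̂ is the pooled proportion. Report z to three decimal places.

p̂₁ = 231/1520 = 0.15197, p̂₂ = 435/2986 = 0.14568.
Pooled p̂ = (231+435)/(1520+2986) = 666/4506 = 0.14780.
SE = √(0.125957 × 0.000992791) = 0.01118.
z = (0.15197 − 0.14568)/0.01118 = 0.00629/0.01118 = 0.563.
Two-sided p-value ≈ 2·Φ(−0.563) = 0.5736.

z = 0.563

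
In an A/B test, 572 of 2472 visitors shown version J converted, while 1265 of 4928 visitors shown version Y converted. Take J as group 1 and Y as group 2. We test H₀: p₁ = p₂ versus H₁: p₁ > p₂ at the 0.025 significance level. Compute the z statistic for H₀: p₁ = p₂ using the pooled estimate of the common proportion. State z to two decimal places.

p̂₁ = 572/2472 = 0.23139, p̂₂ = 1265/4928 = 0.25670.
Pooled p̂ = (572+1265)/(2472+4928) = 1837/7400 = 0.24824.
SE = √(0.186619 × 0.000607453) = 0.01065.
z = (0.23139 − 0.25670)/0.01065 = -0.02531/0.01065 = -2.38.
p-value = P(Z > -2.377) ≈ 0.9913, so at α = 0.025 we fail to reject H₀.

z = -2.38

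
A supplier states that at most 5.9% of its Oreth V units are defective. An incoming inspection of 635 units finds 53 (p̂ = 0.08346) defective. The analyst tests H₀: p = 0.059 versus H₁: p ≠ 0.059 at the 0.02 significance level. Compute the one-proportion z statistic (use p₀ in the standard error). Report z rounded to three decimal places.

p̂ = 53/635 = 0.08346.
SE = √(p₀(1−p₀)/n) = √(0.055519/635) = 0.00935.
z = (0.08346 − 0.059)/0.00935 = 0.02446/0.00935 = 2.616.
Two-sided p-value ≈ 2·Φ(−2.616) = 0.0089; since p < α = 0.02, reject H₀.

z = 2.616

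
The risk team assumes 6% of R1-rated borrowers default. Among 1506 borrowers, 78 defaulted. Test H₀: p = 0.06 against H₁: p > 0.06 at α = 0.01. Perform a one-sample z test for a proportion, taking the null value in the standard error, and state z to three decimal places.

z = -1.341

p̂ = 78/1506 = 0.051793.
SE = √(p₀(1−p₀)/n) = √(0.0564/1506) = 0.006120.
z = (0.051793 − 0.06)/0.006120 = -0.008207/0.006120 = -1.341.
p-value = P(Z > -1.341) ≈ 0.9101; since p > α = 0.01, fail to reject H₀.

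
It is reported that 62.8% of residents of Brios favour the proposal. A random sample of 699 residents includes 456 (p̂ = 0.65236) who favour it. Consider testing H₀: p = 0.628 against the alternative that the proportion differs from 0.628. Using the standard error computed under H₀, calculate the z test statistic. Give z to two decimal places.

z = 1.33

p̂ = 456/699 ≈ 0.6524.
SE = √(p₀(1−p₀)/n) = √(0.23362/699) = 0.0183.
z = (0.6524 − 0.628)/0.0183 = 0.0244/0.0183 = 1.33.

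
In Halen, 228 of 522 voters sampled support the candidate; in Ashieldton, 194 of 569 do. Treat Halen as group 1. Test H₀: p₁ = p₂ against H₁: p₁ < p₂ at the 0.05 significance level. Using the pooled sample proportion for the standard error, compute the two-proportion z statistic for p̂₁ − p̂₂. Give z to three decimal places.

p̂₁ = 228/522 ≈ 0.436782, p̂₂ = 194/569 ≈ 0.340949.
Pooled p̂ = (228+194)/(522+569) = 422/1091 = 0.386801.
SE = √(p̂(1−p̂)(1/n₁+1/n₂)) = √(0.386801·0.613199·0.00367318) = √(0.000871226) = 0.029517.
z = (0.436782 − 0.340949)/0.029517 = 0.095833/0.029517 = 3.247.
p-value = P(Z < 3.247) ≈ 0.9994. With α = 0.05, fail to reject H₀.

z = 3.247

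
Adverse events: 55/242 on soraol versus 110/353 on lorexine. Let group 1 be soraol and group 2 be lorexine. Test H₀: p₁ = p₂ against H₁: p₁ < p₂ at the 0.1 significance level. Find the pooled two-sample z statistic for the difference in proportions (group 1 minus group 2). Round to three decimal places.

p̂₁ = 55/242 = 0.22727, p̂₂ = 110/353 = 0.31161.
Pooled p̂ = (55+110)/(242+353) = 165/595 = 0.27731.
SE = √(0.20041 × 0.00696509) = 0.03736.
z = (0.22727 − 0.31161)/0.03736 = -0.08434/0.03736 = -2.257.
p-value = P(Z < -2.257) ≈ 0.0120. With α = 0.1, reject H₀.

z = -2.257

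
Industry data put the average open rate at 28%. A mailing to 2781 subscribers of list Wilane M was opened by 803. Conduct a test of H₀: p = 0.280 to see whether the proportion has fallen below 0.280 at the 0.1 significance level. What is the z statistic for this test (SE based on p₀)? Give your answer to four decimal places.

z = 1.0271

p̂ = 803/2781 ≈ 0.288745.
SE = √(p₀(1−p₀)/n) = √(0.2016/2781) = 0.008514.
z = (0.288745 − 0.28)/0.008514 = 0.008745/0.008514 = 1.0271.
p-value = P(Z < 1.027) ≈ 0.8478. With α = 0.1, fail to reject H₀.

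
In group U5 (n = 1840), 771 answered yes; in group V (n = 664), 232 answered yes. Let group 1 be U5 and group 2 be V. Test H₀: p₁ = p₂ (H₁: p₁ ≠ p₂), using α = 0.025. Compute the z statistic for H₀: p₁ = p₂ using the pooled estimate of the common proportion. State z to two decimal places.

p̂₁ = 771/1840 ≈ 0.4190, p̂₂ = 232/664 ≈ 0.3494.
Pooled p̂ = (771+232)/(1840+664) = 1003/2504 = 0.4006.
SE = √(p̂(1−p̂)(1/n₁+1/n₂)) = √(0.4006·0.5994·0.0020495) = √(0.000492109) = 0.0222.
z = (0.4190 − 0.3494)/0.0222 = 0.0696/0.0222 = 3.14.
Two-sided p-value ≈ 2·Φ(−3.139) = 0.0017. With α = 0.025, reject H₀.

z = 3.14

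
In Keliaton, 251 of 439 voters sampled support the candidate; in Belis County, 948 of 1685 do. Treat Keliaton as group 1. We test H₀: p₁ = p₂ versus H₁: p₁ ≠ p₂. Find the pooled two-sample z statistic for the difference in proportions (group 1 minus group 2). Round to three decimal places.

z = 0.344

p̂₁ = 251/439 ≈ 0.57175, p̂₂ = 948/1685 ≈ 0.56261.
Pooled p̂ = (251+948)/(439+1685) = 1199/2124 = 0.56450.
SE = √(0.24584 × 0.00287138) = 0.02657.
z = (0.57175 − 0.56261)/0.02657 = 0.00914/0.02657 = 0.344.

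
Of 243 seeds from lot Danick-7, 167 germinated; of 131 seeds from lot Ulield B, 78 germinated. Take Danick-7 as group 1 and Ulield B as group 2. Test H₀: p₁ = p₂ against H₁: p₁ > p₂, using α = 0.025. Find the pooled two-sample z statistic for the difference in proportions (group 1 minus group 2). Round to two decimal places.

z = 1.78

p̂₁ = 167/243 ≈ 0.6872, p̂₂ = 78/131 ≈ 0.5954.
Pooled p̂ = (167+78)/(243+131) = 245/374 = 0.6551.
SE = √(p̂(1−p̂)(1/n₁+1/n₂)) = √(0.6551·0.3449·0.0117488) = √(0.00265465) = 0.0515.
z = (0.6872 − 0.5954)/0.0515 = 0.0918/0.0515 = 1.78.
p-value = P(Z > 1.782) ≈ 0.0374; since p > α = 0.025, fail to reject H₀.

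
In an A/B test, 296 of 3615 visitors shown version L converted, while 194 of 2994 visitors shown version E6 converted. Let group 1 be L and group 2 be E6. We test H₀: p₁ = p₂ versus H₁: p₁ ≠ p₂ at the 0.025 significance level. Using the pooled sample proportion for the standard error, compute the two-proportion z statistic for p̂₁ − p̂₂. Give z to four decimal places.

p̂₁ = 296/3615 ≈ 0.0818811, p̂₂ = 194/2994 ≈ 0.0647963.
Pooled p̂ = (296+194)/(3615+2994) = 490/6609 = 0.0741413.
SE = √(p̂(1−p̂)(1/n₁+1/n₂)) = √(0.0741413·0.9258587·0.000610627) = √(4.19161e-05) = 0.0064743.
z = (0.0818811 − 0.0647963)/0.0064743 = 0.0170848/0.0064743 = 2.6389.
Two-sided p-value ≈ 2·Φ(−2.639) = 0.0083. With α = 0.025, reject H₀.

z = 2.6389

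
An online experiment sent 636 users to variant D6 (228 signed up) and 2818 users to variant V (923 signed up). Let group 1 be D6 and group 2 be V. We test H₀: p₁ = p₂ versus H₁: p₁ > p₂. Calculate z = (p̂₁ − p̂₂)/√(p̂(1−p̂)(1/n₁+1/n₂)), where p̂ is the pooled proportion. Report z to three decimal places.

p̂₁ = 228/636 = 0.35849, p̂₂ = 923/2818 = 0.32754.
Pooled p̂ = (228+923)/(636+2818) = 1151/3454 = 0.33324.
SE = √(p̂(1−p̂)(1/n₁+1/n₂)) = √(0.33324·0.66676·0.00192719) = √(0.000428202) = 0.02069.
z = (0.35849 − 0.32754)/0.02069 = 0.03095/0.02069 = 1.496.

z = 1.496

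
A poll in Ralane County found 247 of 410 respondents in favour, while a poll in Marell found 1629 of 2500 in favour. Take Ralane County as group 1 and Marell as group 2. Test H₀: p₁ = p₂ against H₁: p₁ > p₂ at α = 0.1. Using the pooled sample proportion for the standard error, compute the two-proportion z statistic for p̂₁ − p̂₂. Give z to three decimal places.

z = -1.928

p̂₁ = 247/410 ≈ 0.60244, p̂₂ = 1629/2500 ≈ 0.65160.
Pooled p̂ = (247+1629)/(410+2500) = 1876/2910 = 0.64467.
SE = √(p̂(1−p̂)(1/n₁+1/n₂)) = √(0.64467·0.35533·0.00283902) = √(0.000650334) = 0.02550.
z = (0.60244 − 0.65160)/0.02550 = -0.04916/0.02550 = -1.928.
p-value = P(Z > -1.928) ≈ 0.9731. With α = 0.1, fail to reject H₀.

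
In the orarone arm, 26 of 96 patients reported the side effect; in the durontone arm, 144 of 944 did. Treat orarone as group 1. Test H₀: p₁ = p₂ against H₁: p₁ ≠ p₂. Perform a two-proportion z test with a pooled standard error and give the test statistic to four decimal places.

p̂₁ = 26/96 = 0.270833, p̂₂ = 144/944 = 0.152542.
Pooled p̂ = (26+144)/(96+944) = 170/1040 = 0.163462.
SE = √(p̂(1−p̂)(1/n₁+1/n₂)) = √(0.163462·0.836538·0.011476) = √(0.00156925) = 0.039614.
z = (0.270833 − 0.152542)/0.039614 = 0.118291/0.039614 = 2.9861.

z = 2.9861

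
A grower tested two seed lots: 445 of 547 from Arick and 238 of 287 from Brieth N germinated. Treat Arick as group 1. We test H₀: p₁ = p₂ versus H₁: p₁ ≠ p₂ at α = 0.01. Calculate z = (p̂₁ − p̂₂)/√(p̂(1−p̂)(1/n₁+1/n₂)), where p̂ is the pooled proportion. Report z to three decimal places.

p̂₁ = 445/547 ≈ 0.81353, p̂₂ = 238/287 ≈ 0.82927.
Pooled p̂ = (445+238)/(547+287) = 683/834 = 0.81894.
SE = √(p̂(1−p̂)(1/n₁+1/n₂)) = √(0.81894·0.18106·0.00531247) = √(0.000787703) = 0.02807.
z = (0.81353 − 0.82927)/0.02807 = -0.01574/0.02807 = -0.561.
p-value = 2·P(Z > 0.561) ≈ 0.5749. With α = 0.01, fail to reject H₀.

z = -0.561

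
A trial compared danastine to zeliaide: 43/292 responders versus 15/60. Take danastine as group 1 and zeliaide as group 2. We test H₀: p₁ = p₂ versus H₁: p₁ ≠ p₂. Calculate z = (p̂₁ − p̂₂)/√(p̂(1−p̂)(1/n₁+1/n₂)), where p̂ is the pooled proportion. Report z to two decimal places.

p̂₁ = 43/292 = 0.1473, p̂₂ = 15/60 = 0.2500.
Pooled p̂ = (43+15)/(292+60) = 58/352 = 0.1648.
SE = √(p̂(1−p̂)(1/n₁+1/n₂)) = √(0.1648·0.8352·0.0200913) = √(0.00276502) = 0.0526.
z = (0.1473 − 0.2500)/0.0526 = -0.1027/0.0526 = -1.95.
Two-sided p-value ≈ 2·Φ(−1.954) = 0.0507.

z = -1.95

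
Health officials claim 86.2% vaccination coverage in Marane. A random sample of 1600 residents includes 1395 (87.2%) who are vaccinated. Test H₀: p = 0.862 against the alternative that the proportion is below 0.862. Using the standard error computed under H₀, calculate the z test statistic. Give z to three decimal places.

p̂ = 1395/1600 ≈ 0.87187.
Under H₀, SE = √(0.862·0.138/1600) = √(7.43475e-05) = 0.00862.
z = (0.87187 − 0.862)/0.00862 = 0.00987/0.00862 = 1.145.
p-value = P(Z < 1.145) ≈ 0.8739.

z = 1.145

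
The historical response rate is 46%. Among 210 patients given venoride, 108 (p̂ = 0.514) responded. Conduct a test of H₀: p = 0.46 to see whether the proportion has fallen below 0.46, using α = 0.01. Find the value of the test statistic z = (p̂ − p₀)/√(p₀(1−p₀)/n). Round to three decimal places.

p̂ = 108/210 ≈ 0.514286.
SE = √(p₀(1−p₀)/n) = √(0.2484/210) = 0.034393.
z = (0.514286 − 0.46)/0.034393 = 0.054286/0.034393 = 1.578.
p-value = P(Z < 1.578) ≈ 0.9428; since p > α = 0.01, fail to reject H₀.

z = 1.578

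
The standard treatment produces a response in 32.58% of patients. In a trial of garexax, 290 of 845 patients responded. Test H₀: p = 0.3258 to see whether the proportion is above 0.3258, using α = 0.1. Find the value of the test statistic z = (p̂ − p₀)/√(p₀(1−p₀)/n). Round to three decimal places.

p̂ = 290/845 = 0.34320.
Standard error under H₀: √(0.3258×0.6742/845) = 0.01612.
z = (0.34320 − 0.3258)/0.01612 = 0.01740/0.01612 = 1.079.
p-value = P(Z > 1.079) ≈ 0.1403; since p > α = 0.1, fail to reject H₀.

z = 1.079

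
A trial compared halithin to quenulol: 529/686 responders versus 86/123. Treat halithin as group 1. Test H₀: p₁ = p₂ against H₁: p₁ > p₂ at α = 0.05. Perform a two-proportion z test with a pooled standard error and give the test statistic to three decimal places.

p̂₁ = 529/686 = 0.77114, p̂₂ = 86/123 = 0.69919.
Pooled p̂ = (529+86)/(686+123) = 615/809 = 0.76020.
SE = √(p̂(1−p̂)(1/n₁+1/n₂)) = √(0.76020·0.23980·0.00958781) = √(0.00174783) = 0.04181.
z = (0.77114 − 0.69919)/0.04181 = 0.07195/0.04181 = 1.721.
p-value = P(Z > 1.721) ≈ 0.0426. With α = 0.05, reject H₀.

z = 1.721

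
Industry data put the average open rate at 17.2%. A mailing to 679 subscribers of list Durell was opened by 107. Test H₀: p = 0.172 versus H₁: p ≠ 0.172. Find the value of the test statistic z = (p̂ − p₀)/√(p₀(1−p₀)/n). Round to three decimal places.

p̂ = 107/679 ≈ 0.157585.
Under H₀, SE = √(0.172·0.828/679) = √(0.000209744) = 0.014483.
z = (0.157585 − 0.172)/0.014483 = -0.014415/0.014483 = -0.995.

z = -0.995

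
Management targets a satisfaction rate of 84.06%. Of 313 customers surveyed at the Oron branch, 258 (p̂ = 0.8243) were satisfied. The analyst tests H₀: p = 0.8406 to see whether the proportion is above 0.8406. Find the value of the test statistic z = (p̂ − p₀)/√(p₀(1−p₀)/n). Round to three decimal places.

z = -0.789

p̂ = 258/313 = 0.82428.
Standard error under H₀: √(0.8406×0.1594/313) = 0.02069.
z = (0.82428 − 0.8406)/0.02069 = -0.01632/0.02069 = -0.789.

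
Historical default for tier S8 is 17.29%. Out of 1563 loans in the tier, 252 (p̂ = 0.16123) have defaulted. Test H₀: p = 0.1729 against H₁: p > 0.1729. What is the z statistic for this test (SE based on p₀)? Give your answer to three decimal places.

z = -1.220

p̂ = 252/1563 ≈ 0.161228.
Under H₀, SE = √(0.1729·0.8271/1563) = √(9.14943e-05) = 0.009565.
z = (0.161228 − 0.1729)/0.009565 = -0.011672/0.009565 = -1.220.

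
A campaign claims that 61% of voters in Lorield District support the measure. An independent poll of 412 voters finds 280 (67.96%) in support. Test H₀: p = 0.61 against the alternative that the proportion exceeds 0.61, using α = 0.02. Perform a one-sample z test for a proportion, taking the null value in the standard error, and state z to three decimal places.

z = 2.897

p̂ = 280/412 = 0.67961.
Under H₀, SE = √(0.61·0.39/412) = √(0.000577427) = 0.02403.
z = (0.67961 − 0.61)/0.02403 = 0.06961/0.02403 = 2.897.
p-value = P(Z > 2.897) ≈ 0.0019, so at α = 0.02 we reject H₀.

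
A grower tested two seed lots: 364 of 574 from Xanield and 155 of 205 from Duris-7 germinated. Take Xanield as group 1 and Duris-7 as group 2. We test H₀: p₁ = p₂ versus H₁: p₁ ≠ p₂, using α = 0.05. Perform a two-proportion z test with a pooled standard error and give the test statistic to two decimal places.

p̂₁ = 364/574 = 0.6341, p̂₂ = 155/205 = 0.7561.
Pooled p̂ = (364+155)/(574+205) = 519/779 = 0.6662.
SE = √(0.222365 × 0.00662021) = 0.0384.
z = (0.6341 − 0.7561)/0.0384 = -0.1220/0.0384 = -3.18.
Two-sided p-value ≈ 2·Φ(−3.178) = 0.0015, so at α = 0.05 we reject H₀.

z = -3.18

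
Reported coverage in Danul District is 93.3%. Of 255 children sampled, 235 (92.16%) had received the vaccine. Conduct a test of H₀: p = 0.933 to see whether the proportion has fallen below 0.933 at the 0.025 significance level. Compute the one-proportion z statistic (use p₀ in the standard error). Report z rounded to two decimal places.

z = -0.73

p̂ = 235/255 ≈ 0.9216.
SE = √(p₀(1−p₀)/n) = √(0.062511/255) = 0.0157.
z = (0.9216 − 0.933)/0.0157 = -0.0114/0.0157 = -0.73.
p-value = P(Z < -0.730) ≈ 0.2327. With α = 0.025, fail to reject H₀.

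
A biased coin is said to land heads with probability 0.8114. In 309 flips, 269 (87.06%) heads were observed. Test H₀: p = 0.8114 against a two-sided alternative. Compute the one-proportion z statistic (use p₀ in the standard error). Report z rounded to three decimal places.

z = 2.658

p̂ = 269/309 ≈ 0.87055.
SE = √(p₀(1−p₀)/n) = √(0.15303/309) = 0.02225.
z = (0.87055 − 0.8114)/0.02225 = 0.05915/0.02225 = 2.658.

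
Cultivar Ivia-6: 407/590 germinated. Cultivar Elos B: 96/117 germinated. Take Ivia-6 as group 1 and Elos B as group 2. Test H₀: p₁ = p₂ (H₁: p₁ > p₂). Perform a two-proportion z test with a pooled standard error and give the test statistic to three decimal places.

p̂₁ = 407/590 ≈ 0.68983, p̂₂ = 96/117 ≈ 0.82051.
Pooled p̂ = (407+96)/(590+117) = 503/707 = 0.71146.
SE = √(p̂(1−p̂)(1/n₁+1/n₂)) = √(0.71146·0.28854·0.0102419) = √(0.00210252) = 0.04585.
z = (0.68983 − 0.82051)/0.04585 = -0.13068/0.04585 = -2.850.
p-value = P(Z > -2.850) ≈ 0.9978.

z = -2.850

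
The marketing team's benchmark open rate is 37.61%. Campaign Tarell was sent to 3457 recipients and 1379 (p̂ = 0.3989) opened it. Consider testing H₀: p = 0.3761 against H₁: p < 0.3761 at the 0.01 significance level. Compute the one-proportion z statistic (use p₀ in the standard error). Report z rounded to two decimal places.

p̂ = 1379/3457 = 0.39890.
Under H₀, SE = √(0.3761·0.6239/3457) = √(6.78764e-05) = 0.00824.
z = (0.39890 − 0.3761)/0.00824 = 0.02280/0.00824 = 2.77.
p-value = P(Z < 2.768) ≈ 0.9972, so at α = 0.01 we fail to reject H₀.

z = 2.77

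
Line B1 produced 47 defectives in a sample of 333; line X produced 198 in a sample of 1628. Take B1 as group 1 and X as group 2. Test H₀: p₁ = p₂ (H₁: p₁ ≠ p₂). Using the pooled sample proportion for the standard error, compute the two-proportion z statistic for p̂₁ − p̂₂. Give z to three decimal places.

z = 0.982

p̂₁ = 47/333 ≈ 0.141141, p̂₂ = 198/1628 ≈ 0.121622.
Pooled p̂ = (47+198)/(333+1628) = 245/1961 = 0.124936.
SE = √(0.109327 × 0.00361725) = 0.019886.
z = (0.141141 − 0.121622)/0.019886 = 0.019519/0.019886 = 0.982.
Two-sided p-value ≈ 2·Φ(−0.982) = 0.3263.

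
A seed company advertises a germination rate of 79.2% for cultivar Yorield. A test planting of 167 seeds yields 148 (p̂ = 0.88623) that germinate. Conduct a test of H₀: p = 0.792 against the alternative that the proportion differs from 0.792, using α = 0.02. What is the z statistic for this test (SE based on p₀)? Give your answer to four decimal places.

p̂ = 148/167 = 0.886228.
SE = √(p₀(1−p₀)/n) = √(0.16474/167) = 0.031408.
z = (0.886228 − 0.792)/0.031408 = 0.094228/0.031408 = 3.0001.
p-value = 2·P(Z > 3.000) ≈ 0.0027; since p < α = 0.02, reject H₀.

z = 3.0001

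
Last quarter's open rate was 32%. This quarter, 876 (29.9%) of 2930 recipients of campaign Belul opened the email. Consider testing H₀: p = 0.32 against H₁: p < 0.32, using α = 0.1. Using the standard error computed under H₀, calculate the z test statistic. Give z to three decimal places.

p̂ = 876/2930 = 0.298976.
Under H₀, SE = √(0.32·0.68/2930) = √(7.42662e-05) = 0.008618.
z = (0.298976 − 0.32)/0.008618 = -0.021024/0.008618 = -2.440.
p-value = P(Z < -2.440) ≈ 0.0074; since p < α = 0.1, reject H₀.

z = -2.440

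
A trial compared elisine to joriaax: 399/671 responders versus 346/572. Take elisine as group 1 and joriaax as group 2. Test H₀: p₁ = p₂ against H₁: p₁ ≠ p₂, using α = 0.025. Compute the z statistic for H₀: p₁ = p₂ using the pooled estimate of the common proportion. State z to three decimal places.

z = -0.368

p̂₁ = 399/671 = 0.59463, p̂₂ = 346/572 = 0.60490.
Pooled p̂ = (399+346)/(671+572) = 745/1243 = 0.59936.
SE = √(p̂(1−p̂)(1/n₁+1/n₂)) = √(0.59936·0.40064·0.00323856) = √(0.000777671) = 0.02789.
z = (0.59463 − 0.60490)/0.02789 = -0.01027/0.02789 = -0.368.
p-value = 2·P(Z > 0.368) ≈ 0.7129. With α = 0.025, fail to reject H₀.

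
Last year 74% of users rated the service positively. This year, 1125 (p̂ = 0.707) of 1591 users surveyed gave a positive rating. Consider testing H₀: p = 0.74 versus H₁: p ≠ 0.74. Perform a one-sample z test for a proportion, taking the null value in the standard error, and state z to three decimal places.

z = -2.992

p̂ = 1125/1591 ≈ 0.707102.
Standard error under H₀: √(0.74×0.26/1591) = 0.010997.
z = (0.707102 − 0.74)/0.010997 = -0.032898/0.010997 = -2.992.
Two-sided p-value ≈ 2·Φ(−2.992) = 0.0028.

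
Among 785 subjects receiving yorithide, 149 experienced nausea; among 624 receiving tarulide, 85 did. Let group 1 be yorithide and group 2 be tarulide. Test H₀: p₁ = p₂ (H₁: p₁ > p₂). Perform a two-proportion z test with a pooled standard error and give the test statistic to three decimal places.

z = 2.685

p̂₁ = 149/785 ≈ 0.18981, p̂₂ = 85/624 ≈ 0.13622.
Pooled p̂ = (149+85)/(785+624) = 234/1409 = 0.16608.
SE = √(0.138494 × 0.00287645) = 0.01996.
z = (0.18981 − 0.13622)/0.01996 = 0.05359/0.01996 = 2.685.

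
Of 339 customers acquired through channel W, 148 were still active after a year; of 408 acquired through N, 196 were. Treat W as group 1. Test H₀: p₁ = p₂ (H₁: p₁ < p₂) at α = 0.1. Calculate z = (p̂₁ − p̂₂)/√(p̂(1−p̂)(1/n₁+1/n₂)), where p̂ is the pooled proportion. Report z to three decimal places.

p̂₁ = 148/339 ≈ 0.43658, p̂₂ = 196/408 ≈ 0.48039.
Pooled p̂ = (148+196)/(339+408) = 344/747 = 0.46051.
SE = √(p̂(1−p̂)(1/n₁+1/n₂)) = √(0.46051·0.53949·0.00540083) = √(0.00134179) = 0.03663.
z = (0.43658 − 0.48039)/0.03663 = -0.04381/0.03663 = -1.196.
p-value = P(Z < -1.196) ≈ 0.1158; since p > α = 0.1, fail to reject H₀.

z = -1.196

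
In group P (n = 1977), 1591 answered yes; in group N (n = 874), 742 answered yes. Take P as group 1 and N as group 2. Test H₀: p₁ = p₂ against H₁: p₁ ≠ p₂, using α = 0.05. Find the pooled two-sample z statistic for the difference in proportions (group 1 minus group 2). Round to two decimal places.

p̂₁ = 1591/1977 = 0.8048, p̂₂ = 742/874 = 0.8490.
Pooled p̂ = (1591+742)/(1977+874) = 2333/2851 = 0.8183.
SE = √(0.148679 × 0.00164998) = 0.0157.
z = (0.8048 − 0.8490)/0.0157 = -0.0442/0.0157 = -2.82.
Two-sided p-value ≈ 2·Φ(−2.823) = 0.0048. With α = 0.05, reject H₀.

z = -2.82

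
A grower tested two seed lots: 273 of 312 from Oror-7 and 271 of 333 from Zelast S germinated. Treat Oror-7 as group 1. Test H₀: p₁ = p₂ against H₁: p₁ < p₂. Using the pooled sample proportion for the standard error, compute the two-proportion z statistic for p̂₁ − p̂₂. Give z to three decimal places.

z = 2.137

p̂₁ = 273/312 = 0.87500, p̂₂ = 271/333 = 0.81381.
Pooled p̂ = (273+271)/(312+333) = 544/645 = 0.84341.
SE = √(p̂(1−p̂)(1/n₁+1/n₂)) = √(0.84341·0.15659·0.00620813) = √(0.000819902) = 0.02863.
z = (0.87500 − 0.81381)/0.02863 = 0.06119/0.02863 = 2.137.
p-value = P(Z < 2.137) ≈ 0.9837.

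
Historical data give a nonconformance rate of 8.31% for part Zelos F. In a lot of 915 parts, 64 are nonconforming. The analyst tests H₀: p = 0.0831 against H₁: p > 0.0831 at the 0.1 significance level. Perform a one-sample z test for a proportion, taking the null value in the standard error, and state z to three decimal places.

z = -1.442

p̂ = 64/915 = 0.069945.
Under H₀, SE = √(0.0831·0.9169/915) = √(8.32726e-05) = 0.009125.
z = (0.069945 − 0.0831)/0.009125 = -0.013155/0.009125 = -1.442.
p-value = P(Z > -1.442) ≈ 0.9253; since p > α = 0.1, fail to reject H₀.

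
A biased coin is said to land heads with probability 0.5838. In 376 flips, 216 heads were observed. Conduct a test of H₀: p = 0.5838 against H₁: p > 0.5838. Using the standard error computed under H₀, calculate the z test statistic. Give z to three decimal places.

p̂ = 216/376 = 0.57447.
SE = √(p₀(1−p₀)/n) = √(0.24298/376) = 0.02542.
z = (0.57447 − 0.5838)/0.02542 = -0.00933/0.02542 = -0.367.
p-value = P(Z > -0.367) ≈ 0.6432.

z = -0.367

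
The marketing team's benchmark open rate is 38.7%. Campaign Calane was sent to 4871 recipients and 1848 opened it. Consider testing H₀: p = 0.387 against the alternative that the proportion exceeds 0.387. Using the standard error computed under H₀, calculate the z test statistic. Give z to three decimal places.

p̂ = 1848/4871 ≈ 0.379388.
Standard error under H₀: √(0.387×0.613/4871) = 0.006979.
z = (0.379388 − 0.387)/0.006979 = -0.007612/0.006979 = -1.091.

z = -1.091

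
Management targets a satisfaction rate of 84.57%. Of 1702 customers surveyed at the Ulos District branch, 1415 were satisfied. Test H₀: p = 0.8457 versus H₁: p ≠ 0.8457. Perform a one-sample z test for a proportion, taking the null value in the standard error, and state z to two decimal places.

p̂ = 1415/1702 = 0.83137.
Standard error under H₀: √(0.8457×0.1543/1702) = 0.00876.
z = (0.83137 − 0.8457)/0.00876 = -0.01433/0.00876 = -1.64.

z = -1.64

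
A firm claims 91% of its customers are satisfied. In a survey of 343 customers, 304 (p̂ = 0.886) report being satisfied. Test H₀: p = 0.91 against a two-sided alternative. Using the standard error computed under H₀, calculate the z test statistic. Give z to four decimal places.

z = -1.5339

p̂ = 304/343 = 0.8862974.
SE = √(p₀(1−p₀)/n) = √(0.0819/343) = 0.0154524.
z = (0.8862974 − 0.91)/0.0154524 = -0.0237026/0.0154524 = -1.5339.
p-value = 2·P(Z > 1.534) ≈ 0.1251.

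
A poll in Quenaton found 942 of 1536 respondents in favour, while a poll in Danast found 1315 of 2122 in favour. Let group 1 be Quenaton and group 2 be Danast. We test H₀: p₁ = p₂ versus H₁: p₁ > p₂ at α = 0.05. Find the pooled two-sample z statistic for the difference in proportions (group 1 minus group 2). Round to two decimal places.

p̂₁ = 942/1536 ≈ 0.6133, p̂₂ = 1315/2122 ≈ 0.6197.
Pooled p̂ = (942+1315)/(1536+2122) = 2257/3658 = 0.6170.
SE = √(0.23631 × 0.0011223) = 0.0163.
z = (0.6133 − 0.6197)/0.0163 = -0.0064/0.0163 = -0.39.
p-value = P(Z > -0.394) ≈ 0.6532. With α = 0.05, fail to reject H₀.

z = -0.39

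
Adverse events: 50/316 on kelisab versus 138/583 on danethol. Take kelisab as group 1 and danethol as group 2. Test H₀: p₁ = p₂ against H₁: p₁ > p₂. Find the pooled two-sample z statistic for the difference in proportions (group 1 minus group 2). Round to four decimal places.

p̂₁ = 50/316 ≈ 0.158228, p̂₂ = 138/583 ≈ 0.236707.
Pooled p̂ = (50+138)/(316+583) = 188/899 = 0.209121.
SE = √(p̂(1−p̂)(1/n₁+1/n₂)) = √(0.209121·0.790879·0.00487982) = √(0.000807072) = 0.028409.
z = (0.158228 − 0.236707)/0.028409 = -0.078479/0.028409 = -2.7625.

z = -2.7625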